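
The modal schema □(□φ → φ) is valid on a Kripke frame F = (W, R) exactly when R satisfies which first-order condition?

This schema is the T□ axiom.
It corresponds to shift-reflexivity: ∀x ∀y (Rxy → Ryy).

shift-reflexivity: ∀x ∀y (Rxy → Ryy)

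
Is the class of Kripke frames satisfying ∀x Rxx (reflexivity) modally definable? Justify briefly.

This is a Sahlqvist condition; the T axiom □q → q defines it.
Suppose □q→q is valid. At any x set V(q)={w : Rxw}. Then □q holds at x, so q holds at x, i.e. Rxx.

Yes, by □q → q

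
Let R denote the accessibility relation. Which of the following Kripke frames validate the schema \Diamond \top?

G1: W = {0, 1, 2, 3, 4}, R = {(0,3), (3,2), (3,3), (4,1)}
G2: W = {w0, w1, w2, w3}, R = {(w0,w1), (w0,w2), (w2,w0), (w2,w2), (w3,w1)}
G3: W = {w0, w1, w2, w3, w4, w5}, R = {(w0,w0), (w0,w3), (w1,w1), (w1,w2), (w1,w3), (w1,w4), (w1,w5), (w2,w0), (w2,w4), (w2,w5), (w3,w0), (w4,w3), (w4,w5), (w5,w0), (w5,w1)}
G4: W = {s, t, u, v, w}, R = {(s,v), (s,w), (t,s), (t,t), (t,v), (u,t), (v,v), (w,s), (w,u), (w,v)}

This is the axiom for seriality; its first-order frame correspondent is \forall x \exists y Rxy.
G1: fails — world 1 has no successor.
G2: fails — world w1 has no successor.
G3: ✓.
G4: ✓.

G3, G4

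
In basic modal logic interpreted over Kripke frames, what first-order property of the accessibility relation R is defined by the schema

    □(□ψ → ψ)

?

Shift-reflexivity

Suppose □(□ψ→ψ) is valid. Take Rxy and set V(ψ)={w : Ryw}. Then at y, □ψ holds; since □(□ψ→ψ) at x, □ψ→ψ at y, so ψ at y, i.e. Ryy.
Conversely, any frame satisfying ∀x ∀y (Rxy → Ryy) validates the schema.
Frame condition: ∀x ∀y (Rxy → Ryy).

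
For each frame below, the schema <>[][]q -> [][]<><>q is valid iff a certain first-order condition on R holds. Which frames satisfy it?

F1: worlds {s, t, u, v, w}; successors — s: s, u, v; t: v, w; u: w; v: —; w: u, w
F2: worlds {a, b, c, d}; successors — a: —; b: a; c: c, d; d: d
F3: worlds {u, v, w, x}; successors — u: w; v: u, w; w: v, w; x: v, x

Frame correspondent (Sahlqvist): forall x forall y forall z ((xRy & x R^2 z) -> exists w (y R^2 w & z R^2 w)) — i.e. a generalized confluence (Geach) condition.
F1: fails — sRs, sR²v but no w* with sR²w* and vR²w*.
F2: condition met.
F3: condition met.

F2, F3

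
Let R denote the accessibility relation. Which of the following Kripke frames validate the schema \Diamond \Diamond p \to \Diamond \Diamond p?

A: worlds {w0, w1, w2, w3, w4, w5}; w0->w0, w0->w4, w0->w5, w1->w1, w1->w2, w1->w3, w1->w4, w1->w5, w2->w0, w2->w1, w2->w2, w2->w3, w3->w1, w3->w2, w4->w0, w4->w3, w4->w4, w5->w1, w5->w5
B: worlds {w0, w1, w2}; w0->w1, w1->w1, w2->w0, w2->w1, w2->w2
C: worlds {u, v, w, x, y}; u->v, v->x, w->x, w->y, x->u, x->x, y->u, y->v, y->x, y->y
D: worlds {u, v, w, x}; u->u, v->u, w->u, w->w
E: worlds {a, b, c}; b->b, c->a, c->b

This is the axiom for a generalized confluence (Geach) condition; its first-order frame correspondent is \forall x \forall y (x R^2 y \to \exists w (y = w \wedge x R^2 w)).
A: ✓.
B: ✓.
C: ✓.
D: ✓.
E: ✓.

A, B, C, D, E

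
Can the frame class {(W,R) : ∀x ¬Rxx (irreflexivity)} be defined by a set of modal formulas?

Modal frame validity is preserved under surjective bounded morphisms.
The 4-cycle (worlds s,t,u,v with s→t→u→v→s) is irreflexive, and the map sending every world to a single reflexive point • is a surjective bounded morphism (forth: every edge maps to (•,•); back: every world has a successor). So any modal formula valid on the 4-cycle is also valid on the reflexive point, which is not irreflexive.
Hence irreflexivity is not modally definable.

No — not modally definable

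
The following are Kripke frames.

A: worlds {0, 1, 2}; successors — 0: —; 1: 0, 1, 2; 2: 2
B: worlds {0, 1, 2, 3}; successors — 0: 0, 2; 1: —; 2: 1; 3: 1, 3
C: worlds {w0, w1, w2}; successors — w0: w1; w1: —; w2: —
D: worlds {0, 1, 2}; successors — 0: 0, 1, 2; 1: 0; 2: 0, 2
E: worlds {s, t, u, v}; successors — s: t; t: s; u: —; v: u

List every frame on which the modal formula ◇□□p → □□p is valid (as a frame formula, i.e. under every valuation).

C, D

This is the axiom for a generalized confluence (Geach) condition; its first-order frame correspondent is ∀x ∀y ∀z ((xRy ∧ xR²z) → ∃w (yR²w ∧ z = w)).
A: fails — 1R0, 1R²0 but no w with 0R²w and 0=w.
B: fails — 0R2, 0R²0 but no w with 2R²w and 0=w.
C: ✓.
D: ✓.
E: fails — sRt, sR²s but no w with tR²w and s=w.
Valid on: C, D.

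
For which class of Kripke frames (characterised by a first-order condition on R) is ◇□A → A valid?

This schema is equivalent to the B axiom A → □◇A.
Its frame correspondent is symmetry — ∀x ∀y (Rxy → Ryx).

symmetry: ∀x ∀y (Rxy → Ryx)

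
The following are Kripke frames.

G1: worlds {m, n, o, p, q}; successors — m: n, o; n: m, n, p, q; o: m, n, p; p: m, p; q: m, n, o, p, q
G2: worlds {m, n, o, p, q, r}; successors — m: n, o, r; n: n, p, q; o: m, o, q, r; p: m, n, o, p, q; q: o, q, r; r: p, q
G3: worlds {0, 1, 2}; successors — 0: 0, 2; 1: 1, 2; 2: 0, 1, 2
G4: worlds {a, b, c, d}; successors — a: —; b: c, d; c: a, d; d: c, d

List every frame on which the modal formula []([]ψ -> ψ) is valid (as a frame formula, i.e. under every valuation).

The schema corresponds to shift-reflexivity: forall x forall y (Rxy -> Ryy).
G1: fails — Rom but not Rmm.
G2: fails — Rom but not Rmm.
G3: holds.
G4: fails — Rbc but not Rcc.
Valid on: G3.

G3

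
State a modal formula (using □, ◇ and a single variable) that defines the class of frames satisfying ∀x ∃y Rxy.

□r → ◇r

This is seriality; the standard corresponding axiom is D: □r → ◇r.
Suppose □r→◇r is valid. At any x set V(r)=W. Then □r at x, so ◇r at x, so x has a successor.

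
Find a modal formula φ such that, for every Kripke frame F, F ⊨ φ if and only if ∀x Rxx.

□q → q

This is reflexivity; the standard corresponding axiom is T: □q → q.
Suppose □q→q is valid. At any x set V(q)={w : Rxw}. Then □q holds at x, so q holds at x, i.e. Rxx.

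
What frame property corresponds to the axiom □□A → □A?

density: ∀x ∀y (Rxy → ∃z (Rxz ∧ Rzy))

Suppose □□A→□A is valid. Take Rxy and set V(A)={w : xR²w}. Then □□A at x, so □A at x, so A at y, i.e. ∃z(Rxz∧Rzy).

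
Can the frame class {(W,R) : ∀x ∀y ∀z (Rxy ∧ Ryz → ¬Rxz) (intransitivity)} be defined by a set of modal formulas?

Modal frame validity is preserved under surjective bounded morphisms.
The 3-cycle (worlds w0,w1,w2 with w0→w1→w2→w0) is intransitive. Mapping every world to a single reflexive point • is a surjective bounded morphism; the reflexive point is not intransitive (R••∧R•• but R••).
So the class is not modally definable.

Not definable by any modal formula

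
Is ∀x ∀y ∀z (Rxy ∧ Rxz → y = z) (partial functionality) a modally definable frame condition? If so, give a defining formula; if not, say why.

Yes: it is partial functionality, defined by the CD schema ◇r → □r.
Suppose ◇r→□r is valid. Take Rxy, Rxz and set V(r)={y}. Then ◇r at x, so □r at x, so r at z, i.e. z=y.

Yes — defined by ◇r → □r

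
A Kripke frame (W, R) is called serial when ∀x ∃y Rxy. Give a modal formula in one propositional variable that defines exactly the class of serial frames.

The condition is seriality. The D schema □ψ → ◇ψ defines it.

□ψ → ◇ψ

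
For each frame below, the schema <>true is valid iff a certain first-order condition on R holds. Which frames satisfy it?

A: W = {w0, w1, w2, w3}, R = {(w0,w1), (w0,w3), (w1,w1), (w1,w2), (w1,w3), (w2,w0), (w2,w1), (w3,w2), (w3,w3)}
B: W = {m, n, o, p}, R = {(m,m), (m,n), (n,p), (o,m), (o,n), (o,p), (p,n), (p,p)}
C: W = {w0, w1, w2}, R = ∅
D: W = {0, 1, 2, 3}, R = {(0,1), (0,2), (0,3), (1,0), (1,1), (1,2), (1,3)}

A, B

This is the axiom for seriality; its first-order frame correspondent is forall x exists y Rxy.
A: ✓.
B: ✓.
C: fails — world w0 has no successor.
D: fails — world 2 has no successor.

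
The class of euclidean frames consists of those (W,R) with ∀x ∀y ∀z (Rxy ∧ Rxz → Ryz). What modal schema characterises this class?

◇ψ → □◇ψ

This is the Euclidean property; the standard corresponding axiom is 5: ◇ψ → □◇ψ.
Suppose ◇ψ→□◇ψ is valid. Take Rxy, Rxz and set V(ψ)={y}. Then ◇ψ at x, so □◇ψ at x, so ◇ψ at z, so some w with Rzw has ψ; w=y, i.e. Rzy. By symmetry of the argument, Ryz.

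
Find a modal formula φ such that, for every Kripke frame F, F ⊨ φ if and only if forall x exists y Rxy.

□q → ◇q

A defining formula is □q → ◇q (the D axiom).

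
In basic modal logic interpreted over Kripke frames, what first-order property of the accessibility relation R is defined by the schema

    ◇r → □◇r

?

Suppose ◇r→□◇r is valid. Take Rxy, Rxz and set V(r)={y}. Then ◇r at x, so □◇r at x, so ◇r at z, so some w with Rzw has r; w=y, i.e. Rzy. By symmetry of the argument, Ryz.
Conversely, on a frame with the Euclidean property the schema holds at every world under every valuation.
Frame condition: ∀x ∀y ∀z (Rxy ∧ Rxz → Ryz).

the Euclidean property: ∀x ∀y ∀z (Rxy ∧ Rxz → Ryz)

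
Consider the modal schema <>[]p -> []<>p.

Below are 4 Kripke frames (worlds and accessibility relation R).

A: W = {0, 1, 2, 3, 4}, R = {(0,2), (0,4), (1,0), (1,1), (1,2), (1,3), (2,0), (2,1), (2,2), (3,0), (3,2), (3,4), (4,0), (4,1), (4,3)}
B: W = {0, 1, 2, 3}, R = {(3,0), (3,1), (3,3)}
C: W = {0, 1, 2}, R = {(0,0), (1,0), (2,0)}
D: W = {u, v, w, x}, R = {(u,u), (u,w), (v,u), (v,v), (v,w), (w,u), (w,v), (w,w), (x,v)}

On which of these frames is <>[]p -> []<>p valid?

Frame correspondent (Sahlqvist): forall x forall y forall z (Rxy & Rxz -> exists w (Ryw & Rzw)) — i.e. convergence.
A: fails — R34 and R30 but 4 and 0 have no common successor.
B: fails — R33 and R30 but 3 and 0 have no common successor.
C: satisfies the condition.
D: satisfies the condition.

C, D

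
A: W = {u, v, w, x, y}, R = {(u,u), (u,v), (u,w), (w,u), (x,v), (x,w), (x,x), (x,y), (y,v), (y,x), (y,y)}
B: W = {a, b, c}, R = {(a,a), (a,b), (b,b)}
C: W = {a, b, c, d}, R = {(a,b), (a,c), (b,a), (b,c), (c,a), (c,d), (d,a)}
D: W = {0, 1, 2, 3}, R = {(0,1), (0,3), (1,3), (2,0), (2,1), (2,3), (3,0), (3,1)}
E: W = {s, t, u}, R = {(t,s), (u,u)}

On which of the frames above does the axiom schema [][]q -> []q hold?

A, B

This is the axiom for density; its first-order frame correspondent is forall x forall y (Rxy -> exists z (Rxz & Rzy)).
A: condition met.
B: condition met.
C: fails — Rcd but no z with Rcz and Rzd.
D: fails — R13 but no z with R1z and Rz3.
E: fails — Rts but no z with Rtz and Rzs.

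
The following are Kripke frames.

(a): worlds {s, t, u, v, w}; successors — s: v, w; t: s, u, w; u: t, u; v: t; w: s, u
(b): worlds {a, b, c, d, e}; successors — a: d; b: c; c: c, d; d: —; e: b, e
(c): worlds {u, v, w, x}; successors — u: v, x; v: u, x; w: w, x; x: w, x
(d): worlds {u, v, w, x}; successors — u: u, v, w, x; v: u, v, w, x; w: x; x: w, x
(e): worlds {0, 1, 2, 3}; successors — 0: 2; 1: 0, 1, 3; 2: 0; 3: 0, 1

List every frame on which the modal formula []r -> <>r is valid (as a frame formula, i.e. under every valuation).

(a), (c), (d), (e)

Frame correspondent (Sahlqvist): forall x exists y Rxy — i.e. seriality.
(a): holds.
(b): fails — world d has no successor.
(c): holds.
(d): holds.
(e): holds.
Valid on: (a), (c), (d), (e).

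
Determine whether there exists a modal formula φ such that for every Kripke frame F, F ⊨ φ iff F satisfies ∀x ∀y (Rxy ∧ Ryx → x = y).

Modal frame validity is preserved under surjective bounded morphisms.
The 4-cycle (worlds w0,w1,w2,w3 with w0→w1→w2→w3→w0) is antisymmetric. Sending even-indexed worlds to • and odd-indexed worlds to ∘ is a surjective bounded morphism onto the two-world frame with •↔∘, which is not antisymmetric.
Hence antisymmetry is not modally definable.

Not modally definable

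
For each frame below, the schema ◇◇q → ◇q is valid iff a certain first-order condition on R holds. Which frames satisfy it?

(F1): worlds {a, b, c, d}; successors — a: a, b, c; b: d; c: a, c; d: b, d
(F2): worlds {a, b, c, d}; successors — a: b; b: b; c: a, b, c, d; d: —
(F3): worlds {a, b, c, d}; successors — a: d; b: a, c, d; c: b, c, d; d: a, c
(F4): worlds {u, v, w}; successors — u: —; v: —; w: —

Frame correspondent (Sahlqvist): ∀x ∀y ∀z (Rxy ∧ Ryz → Rxz) — i.e. transitivity.
(F1): fails — Rab and Rbd but not Rad.
(F2): ✓.
(F3): fails — Rbc and Rcb but not Rbb.
(F4): ✓.
Valid on: (F2), (F4).

(F2), (F4)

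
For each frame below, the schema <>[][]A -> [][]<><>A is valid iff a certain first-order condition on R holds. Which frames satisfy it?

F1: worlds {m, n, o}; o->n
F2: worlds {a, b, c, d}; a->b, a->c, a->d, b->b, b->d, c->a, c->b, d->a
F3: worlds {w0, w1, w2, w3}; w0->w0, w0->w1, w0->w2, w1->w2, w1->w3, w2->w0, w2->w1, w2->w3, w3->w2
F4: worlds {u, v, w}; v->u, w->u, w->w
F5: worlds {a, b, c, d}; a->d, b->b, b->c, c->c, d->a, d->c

The schema corresponds to a generalized confluence (Geach) condition: forall x forall y forall z ((xRy & x R^2 z) -> exists w (y R^2 w & z R^2 w)).
F1: ✓.
F2: ✓.
F3: ✓.
F4: fails — wRu, wR²u but no t with uR²t and uR²t.
F5: ✓.

F1, F2, F3, F5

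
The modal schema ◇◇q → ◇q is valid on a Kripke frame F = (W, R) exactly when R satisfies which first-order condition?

This schema is equivalent to the 4 axiom □q → □□q.
It corresponds to transitivity: ∀x ∀y ∀z (Rxy ∧ Ryz → Rxz).

transitivity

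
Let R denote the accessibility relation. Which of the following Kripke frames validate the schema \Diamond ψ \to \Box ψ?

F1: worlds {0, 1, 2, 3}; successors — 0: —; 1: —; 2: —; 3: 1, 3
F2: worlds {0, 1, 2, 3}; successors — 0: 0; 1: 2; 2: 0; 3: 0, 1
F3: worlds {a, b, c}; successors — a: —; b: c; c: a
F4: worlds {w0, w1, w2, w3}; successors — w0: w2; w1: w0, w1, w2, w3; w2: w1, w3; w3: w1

F3

The schema corresponds to partial functionality: \forall x \forall y \forall z (Rxy \wedge Rxz \to y = z).
F1: fails — 3 sees both 1 and 3.
F2: fails — 3 sees both 0 and 1.
F3: holds.
F4: fails — w1 sees both w0 and w1.
Valid on: F3.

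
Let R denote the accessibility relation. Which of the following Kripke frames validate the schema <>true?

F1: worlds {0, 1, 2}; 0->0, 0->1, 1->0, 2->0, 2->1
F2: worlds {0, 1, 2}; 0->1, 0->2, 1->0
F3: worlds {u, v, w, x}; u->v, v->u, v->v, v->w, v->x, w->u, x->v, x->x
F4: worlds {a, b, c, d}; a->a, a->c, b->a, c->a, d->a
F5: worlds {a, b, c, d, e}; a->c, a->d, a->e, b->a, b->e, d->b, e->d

F1, F3, F4

The schema corresponds to seriality: forall x exists y Rxy.
F1: holds.
F2: fails — world 2 has no successor.
F3: holds.
F4: holds.
F5: fails — world c has no successor.
Valid on: F1, F3, F4.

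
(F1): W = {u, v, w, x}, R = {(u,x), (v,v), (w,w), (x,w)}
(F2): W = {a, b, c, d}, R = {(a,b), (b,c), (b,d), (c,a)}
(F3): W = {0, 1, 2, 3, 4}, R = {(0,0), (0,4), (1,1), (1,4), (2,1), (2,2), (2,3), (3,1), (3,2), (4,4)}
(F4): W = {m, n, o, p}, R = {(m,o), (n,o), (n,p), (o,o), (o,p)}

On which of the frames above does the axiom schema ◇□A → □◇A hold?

This is the axiom for convergence; its first-order frame correspondent is ∀x ∀y ∀z (Rxy ∧ Rxz → ∃w (Ryw ∧ Rzw)).
(F1): holds.
(F2): fails — Rbc and Rbd but c and d have no common successor.
(F3): holds.
(F4): fails — Rno and Rnp but o and p have no common successor.
Valid on: (F1), (F3).

(F1), (F3)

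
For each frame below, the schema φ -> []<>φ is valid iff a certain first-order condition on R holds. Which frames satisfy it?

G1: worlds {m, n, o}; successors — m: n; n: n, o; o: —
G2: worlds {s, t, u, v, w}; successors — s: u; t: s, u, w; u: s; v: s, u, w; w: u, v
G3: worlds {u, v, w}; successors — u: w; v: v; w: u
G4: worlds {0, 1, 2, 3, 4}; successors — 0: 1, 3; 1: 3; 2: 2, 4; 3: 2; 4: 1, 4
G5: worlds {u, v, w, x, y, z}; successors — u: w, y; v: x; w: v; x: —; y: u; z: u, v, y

G3

The schema corresponds to symmetry: forall x forall y (Rxy -> Ryx).
G1: fails — Rno but not Ron.
G2: fails — Rwu but not Ruw.
G3: holds.
G4: fails — R32 but not R23.
G5: fails — Ruw but not Rwu.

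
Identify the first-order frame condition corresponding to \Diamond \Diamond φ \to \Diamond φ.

This is a form of the 4 axiom.
It corresponds to transitivity: \forall x \forall y \forall z (Rxy \wedge Ryz \to Rxz).

Transitivity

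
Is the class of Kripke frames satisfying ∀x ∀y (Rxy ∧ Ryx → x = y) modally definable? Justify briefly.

Not definable by any modal formula

Modal frame validity is preserved under surjective bounded morphisms.
The 4-cycle (worlds s,t,u,v with s→t→u→v→s) is antisymmetric. Sending even-indexed worlds to • and odd-indexed worlds to ∘ is a surjective bounded morphism onto the two-world frame with •↔∘, which is not antisymmetric.
So no modal formula (or set of formulas) defines exactly the antisymmetric frames.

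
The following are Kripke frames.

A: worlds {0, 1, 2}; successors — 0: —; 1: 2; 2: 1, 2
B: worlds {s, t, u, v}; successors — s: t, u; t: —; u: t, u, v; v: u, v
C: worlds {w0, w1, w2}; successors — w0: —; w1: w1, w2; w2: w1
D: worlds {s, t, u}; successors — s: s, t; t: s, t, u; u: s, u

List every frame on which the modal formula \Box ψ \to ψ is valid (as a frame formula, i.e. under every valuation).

The schema corresponds to reflexivity: \forall x Rxx.
A: fails — world 0 does not see itself.
B: fails — world s does not see itself.
C: fails — world w0 does not see itself.
D: holds.

D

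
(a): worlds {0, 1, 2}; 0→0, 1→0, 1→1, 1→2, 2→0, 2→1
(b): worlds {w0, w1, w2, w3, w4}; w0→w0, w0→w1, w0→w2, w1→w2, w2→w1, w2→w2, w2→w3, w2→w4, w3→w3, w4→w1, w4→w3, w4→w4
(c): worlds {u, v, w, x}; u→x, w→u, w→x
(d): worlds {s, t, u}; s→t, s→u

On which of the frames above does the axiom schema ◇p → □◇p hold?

none

Frame correspondent (Sahlqvist): ∀x ∀y ∀z (Rxy ∧ Rxz → Ryz) — i.e. the Euclidean property.
(a): fails — R10 and R12 but not R02.
(b): fails — Rw0w1 and Rw0w1 but not Rw1w1.
(c): fails — Rux and Rux but not Rxx.
(d): fails — Rsu and Rsu but not Ruu.
Valid on no frame.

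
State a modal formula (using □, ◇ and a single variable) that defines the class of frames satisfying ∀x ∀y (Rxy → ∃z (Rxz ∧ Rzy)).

This is density; the standard corresponding axiom is C4: □□ψ → □ψ.
Suppose □□ψ→□ψ is valid. Take Rxy and set V(ψ)={w : xR²w}. Then □□ψ at x, so □ψ at x, so ψ at y, i.e. ∃z(Rxz∧Rzy).

□□ψ → □ψ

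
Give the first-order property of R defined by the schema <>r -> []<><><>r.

This is a Sahlqvist (Geach-type) schema ◇^1□^0r → □^1◇^3r.
Minimal-valuation argument: fix x; take any y with xR^1y and any z with xR^1z. Set V(r) to the set of worlds R-reachable from y in exactly 0 steps. Then □^0r holds at y, so the antecedent holds at x; validity forces ◇^3r at z, giving a w with zR^3w and yR^0w.
First-order correspondent: forall x forall y forall z ((xRy & xRz) -> exists w (y = w & z R^3 w)).

forall x forall y forall z ((xRy & xRz) -> exists w (y = w & z R^3 w))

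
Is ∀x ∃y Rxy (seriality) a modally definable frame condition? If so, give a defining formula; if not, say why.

This is a Sahlqvist condition; the D axiom □p → ◇p defines it.
Suppose □p→◇p is valid. At any x set V(p)=W. Then □p at x, so ◇p at x, so x has a successor.

Yes, by □p → ◇p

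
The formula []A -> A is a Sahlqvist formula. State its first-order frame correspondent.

Reflexivity

Suppose □A→A is valid. At any x set V(A)={w : Rxw}. Then □A holds at x, so A holds at x, i.e. Rxx.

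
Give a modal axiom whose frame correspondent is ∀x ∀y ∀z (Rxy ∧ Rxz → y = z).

◇q → □q

A defining formula is ◇q → □q (the CD axiom).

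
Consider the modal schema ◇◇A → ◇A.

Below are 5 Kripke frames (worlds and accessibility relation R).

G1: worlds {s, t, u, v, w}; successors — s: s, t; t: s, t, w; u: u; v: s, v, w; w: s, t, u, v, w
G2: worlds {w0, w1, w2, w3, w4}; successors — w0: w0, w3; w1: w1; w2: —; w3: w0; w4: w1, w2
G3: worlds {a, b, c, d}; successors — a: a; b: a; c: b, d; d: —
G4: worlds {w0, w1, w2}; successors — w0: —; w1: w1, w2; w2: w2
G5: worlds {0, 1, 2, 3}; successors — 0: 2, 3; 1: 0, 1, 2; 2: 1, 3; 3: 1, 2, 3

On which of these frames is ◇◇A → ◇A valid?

Frame correspondent (Sahlqvist): ∀x ∀y ∀z (Rxy ∧ Ryz → Rxz) — i.e. transitivity.
G1: fails — Rvw and Rwt but not Rvt.
G2: fails — Rw3w0 and Rw0w3 but not Rw3w3.
G3: fails — Rcb and Rba but not Rca.
G4: condition met.
G5: fails — R10 and R03 but not R13.

G4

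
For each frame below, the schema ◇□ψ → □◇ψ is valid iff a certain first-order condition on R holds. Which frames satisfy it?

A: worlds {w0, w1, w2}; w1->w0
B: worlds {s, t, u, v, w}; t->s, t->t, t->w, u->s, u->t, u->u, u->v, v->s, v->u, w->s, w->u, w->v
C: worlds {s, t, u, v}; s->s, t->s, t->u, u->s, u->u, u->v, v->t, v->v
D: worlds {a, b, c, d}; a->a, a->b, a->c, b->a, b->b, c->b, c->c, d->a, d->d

Frame correspondent (Sahlqvist): ∀x ∀y ∀z (Rxy ∧ Rxz → ∃w (Ryw ∧ Rzw)) — i.e. convergence.
A: fails — Rw1w0 and Rw1w0 but w0 and w0 have no common successor.
B: fails — Rts and Rts but s and s have no common successor.
C: fails — Ruv and Rus but v and s have no common successor.
D: holds.
Valid on: D.

D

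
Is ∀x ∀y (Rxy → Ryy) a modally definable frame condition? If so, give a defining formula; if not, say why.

Yes — defined by □(□q → q)

This is a Sahlqvist condition; the T□ axiom □(□q → q) defines it.
Suppose □(□q→q) is valid. Take Rxy and set V(q)={w : Ryw}. Then at y, □q holds; since □(□q→q) at x, □q→q at y, so q at y, i.e. Ryy.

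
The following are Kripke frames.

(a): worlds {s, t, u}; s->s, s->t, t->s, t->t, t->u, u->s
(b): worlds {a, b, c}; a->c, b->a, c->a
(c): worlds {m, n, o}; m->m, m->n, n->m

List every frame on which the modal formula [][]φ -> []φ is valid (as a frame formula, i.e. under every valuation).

(a), (c)

This is the axiom for density; its first-order frame correspondent is forall x forall y (Rxy -> exists z (Rxz & Rzy)).
(a): ✓.
(b): fails — Rac but no z with Raz and Rzc.
(c): ✓.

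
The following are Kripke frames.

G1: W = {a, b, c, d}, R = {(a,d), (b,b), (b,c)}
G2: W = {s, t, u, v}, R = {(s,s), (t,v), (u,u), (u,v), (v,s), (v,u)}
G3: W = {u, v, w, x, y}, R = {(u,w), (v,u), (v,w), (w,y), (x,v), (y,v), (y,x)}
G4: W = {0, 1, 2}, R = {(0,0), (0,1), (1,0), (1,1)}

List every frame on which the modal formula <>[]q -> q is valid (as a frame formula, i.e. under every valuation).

The schema corresponds to symmetry: forall x forall y (Rxy -> Ryx).
G1: fails — Rad but not Rda.
G2: fails — Rtv but not Rvt.
G3: fails — Ryx but not Rxy.
G4: ✓.

G4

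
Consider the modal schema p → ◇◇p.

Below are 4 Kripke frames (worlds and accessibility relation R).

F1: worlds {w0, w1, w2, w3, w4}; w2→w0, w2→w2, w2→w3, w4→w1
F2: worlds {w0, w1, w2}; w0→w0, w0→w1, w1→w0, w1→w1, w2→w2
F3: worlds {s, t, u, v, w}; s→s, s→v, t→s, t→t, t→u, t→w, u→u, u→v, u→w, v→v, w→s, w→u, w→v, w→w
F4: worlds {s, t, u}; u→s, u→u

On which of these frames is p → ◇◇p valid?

This is the axiom for a generalized confluence (Geach) condition; its first-order frame correspondent is ∀x ∃w (x = w ∧ xR²w).
F1: fails — at w0 but no w with w0=w and w0R²w.
F2: satisfies the condition.
F3: satisfies the condition.
F4: fails — at s but no w with s=w and sR²w.

F2, F3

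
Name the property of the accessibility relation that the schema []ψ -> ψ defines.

Suppose □ψ→ψ is valid. At any x set V(ψ)={w : Rxw}. Then □ψ holds at x, so ψ holds at x, i.e. Rxx.

reflexivity: forall x Rxx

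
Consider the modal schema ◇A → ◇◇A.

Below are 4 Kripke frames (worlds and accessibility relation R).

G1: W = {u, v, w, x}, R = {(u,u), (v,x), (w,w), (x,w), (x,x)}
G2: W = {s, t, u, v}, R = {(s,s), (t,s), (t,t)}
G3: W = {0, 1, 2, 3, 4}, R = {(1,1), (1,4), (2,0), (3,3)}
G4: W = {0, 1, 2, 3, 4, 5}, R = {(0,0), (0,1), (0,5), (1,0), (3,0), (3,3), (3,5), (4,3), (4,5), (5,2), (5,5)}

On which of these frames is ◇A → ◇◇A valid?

The schema corresponds to a generalized confluence (Geach) condition: ∀x ∀y (xRy → ∃w (y = w ∧ xR²w)).
G1: condition met.
G2: condition met.
G3: fails — 2R0 but no w with 0=w and 2R²w.
G4: condition met.

G1, G2, G4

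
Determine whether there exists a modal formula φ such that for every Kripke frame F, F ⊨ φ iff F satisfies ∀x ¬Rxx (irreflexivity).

No — not modally definable

Modal frame validity is preserved under surjective bounded morphisms.
The 4-cycle (worlds a,b,c,d with a→b→c→d→a) is irreflexive, and the map sending every world to a single reflexive point • is a surjective bounded morphism (forth: every edge maps to (•,•); back: every world has a successor). So any modal formula valid on the 4-cycle is also valid on the reflexive point, which is not irreflexive.
Hence irreflexivity is not modally definable.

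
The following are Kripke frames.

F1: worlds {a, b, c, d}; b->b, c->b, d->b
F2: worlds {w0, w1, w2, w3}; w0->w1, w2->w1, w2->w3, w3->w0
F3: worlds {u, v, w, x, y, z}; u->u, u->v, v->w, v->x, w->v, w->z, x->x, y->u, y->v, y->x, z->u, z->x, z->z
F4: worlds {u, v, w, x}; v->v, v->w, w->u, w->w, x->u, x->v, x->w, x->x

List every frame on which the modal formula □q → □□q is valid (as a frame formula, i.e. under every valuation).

This is the axiom for transitivity; its first-order frame correspondent is ∀x ∀y ∀z (Rxy ∧ Ryz → Rxz).
F1: ✓.
F2: fails — Rw3w0 and Rw0w1 but not Rw3w1.
F3: fails — Ruv and Rvw but not Ruw.
F4: fails — Rvw and Rwu but not Rvu.

F1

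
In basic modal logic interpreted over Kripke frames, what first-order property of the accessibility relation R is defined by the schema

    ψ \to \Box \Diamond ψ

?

Suppose ψ→□◇ψ is valid. Take Rxy and set V(ψ)={x}. Then ψ at x, so □◇ψ at x, so ◇ψ at y, so some z with Ryz has ψ; z=x, i.e. Ryx.
Conversely, on a frame with symmetry the schema holds at every world under every valuation.
Frame condition: \forall x \forall y (Rxy \to Ryx).

symmetry: \forall x \forall y (Rxy \to Ryx)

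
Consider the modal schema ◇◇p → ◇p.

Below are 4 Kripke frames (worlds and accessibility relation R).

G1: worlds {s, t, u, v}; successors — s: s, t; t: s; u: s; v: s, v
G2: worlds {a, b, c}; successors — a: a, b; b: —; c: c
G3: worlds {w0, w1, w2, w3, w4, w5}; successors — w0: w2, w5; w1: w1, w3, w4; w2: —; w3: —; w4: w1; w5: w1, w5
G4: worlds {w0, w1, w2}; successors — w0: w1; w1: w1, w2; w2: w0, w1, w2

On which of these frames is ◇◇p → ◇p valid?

This is the axiom for transitivity; its first-order frame correspondent is ∀x ∀y ∀z (Rxy ∧ Ryz → Rxz).
G1: fails — Rus and Rst but not Rut.
G2: satisfies the condition.
G3: fails — Rw4w1 and Rw1w3 but not Rw4w3.
G4: fails — Rw1w2 and Rw2w0 but not Rw1w0.
Valid on: G2.

G2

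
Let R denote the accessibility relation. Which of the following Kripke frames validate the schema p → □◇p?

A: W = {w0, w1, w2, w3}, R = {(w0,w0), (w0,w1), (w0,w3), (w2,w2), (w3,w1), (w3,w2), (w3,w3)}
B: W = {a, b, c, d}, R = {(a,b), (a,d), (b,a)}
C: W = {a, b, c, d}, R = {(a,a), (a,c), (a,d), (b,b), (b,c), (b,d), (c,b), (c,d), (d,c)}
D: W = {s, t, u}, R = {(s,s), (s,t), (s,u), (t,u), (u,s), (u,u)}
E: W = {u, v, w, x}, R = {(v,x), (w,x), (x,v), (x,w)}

This is the axiom for symmetry; its first-order frame correspondent is ∀x ∀y (Rxy → Ryx).
A: fails — Rw3w1 but not Rw1w3.
B: fails — Rad but not Rda.
C: fails — Rac but not Rca.
D: fails — Rtu but not Rut.
E: holds.

E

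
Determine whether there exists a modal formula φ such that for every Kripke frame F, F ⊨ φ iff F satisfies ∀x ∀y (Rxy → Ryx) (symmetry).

Yes: it is symmetry, defined by the B schema r → □◇r.
Suppose r→□◇r is valid. Take Rxy and set V(r)={x}. Then r at x, so □◇r at x, so ◇r at y, so some z with Ryz has r; z=x, i.e. Ryx.

Yes, by r → □◇r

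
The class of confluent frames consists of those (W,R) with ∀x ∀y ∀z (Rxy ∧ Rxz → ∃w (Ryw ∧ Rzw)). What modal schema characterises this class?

◇□p → □◇p

The condition is convergence. The .2 schema ◇□p → □◇p defines it.
Suppose ◇□p→□◇p is valid. Take Rxy, Rxz and set V(p)={w : Ryw}. Then □p at y so ◇□p at x, so □◇p at x, so ◇p at z, giving w with Rzw and Ryw.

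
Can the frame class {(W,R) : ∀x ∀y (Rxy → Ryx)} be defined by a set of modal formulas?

Yes: it is symmetry, defined by the B schema p → □◇p.

Yes — defined by p → □◇p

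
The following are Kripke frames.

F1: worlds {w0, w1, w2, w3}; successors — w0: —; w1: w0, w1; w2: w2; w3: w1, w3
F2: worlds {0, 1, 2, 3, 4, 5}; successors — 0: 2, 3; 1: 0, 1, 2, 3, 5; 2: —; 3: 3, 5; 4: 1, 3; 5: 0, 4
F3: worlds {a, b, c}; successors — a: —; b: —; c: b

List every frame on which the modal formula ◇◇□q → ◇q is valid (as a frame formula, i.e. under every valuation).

This is the axiom for a generalized confluence (Geach) condition; its first-order frame correspondent is ∀x ∀y (xR²y → ∃w (yRw ∧ xRw)).
F1: fails — w1R²w0 but no w with w0Rw and w1Rw.
F2: fails — 0R²5 but no w with 5Rw and 0Rw.
F3: satisfies the condition.
Valid on: F3.

F3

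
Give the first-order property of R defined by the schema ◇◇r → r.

This is a Sahlqvist (Geach-type) schema ◇^2□^0r → □^0◇^0r.
First-order correspondent: ∀x ∀y (xR²y → ∃w (y = w ∧ x = w)).

∀x ∀y (xR²y → ∃w (y = w ∧ x = w))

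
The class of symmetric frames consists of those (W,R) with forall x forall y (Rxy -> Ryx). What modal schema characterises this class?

p → □◇p

This is symmetry; the standard corresponding axiom is B: p → □◇p.
Suppose p→□◇p is valid. Take Rxy and set V(p)={x}. Then p at x, so □◇p at x, so ◇p at y, so some z with Ryz has p; z=x, i.e. Ryx.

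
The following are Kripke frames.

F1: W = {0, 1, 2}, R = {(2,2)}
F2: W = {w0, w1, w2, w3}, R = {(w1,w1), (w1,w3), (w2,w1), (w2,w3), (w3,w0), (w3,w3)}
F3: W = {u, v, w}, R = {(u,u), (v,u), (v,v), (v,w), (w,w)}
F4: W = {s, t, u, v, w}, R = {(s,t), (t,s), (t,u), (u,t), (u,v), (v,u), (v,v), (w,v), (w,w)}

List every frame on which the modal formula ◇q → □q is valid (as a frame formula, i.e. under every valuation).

This is the axiom for partial functionality; its first-order frame correspondent is ∀x ∀y ∀z (Rxy ∧ Rxz → y = z).
F1: holds.
F2: fails — w1 sees both w1 and w3.
F3: fails — v sees both u and v.
F4: fails — t sees both s and u.
Valid on: F1.

F1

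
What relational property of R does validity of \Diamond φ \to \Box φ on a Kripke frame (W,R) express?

This schema is the CD axiom.
It corresponds to partial functionality: \forall x \forall y \forall z (Rxy \wedge Rxz \to y = z).

partial functionality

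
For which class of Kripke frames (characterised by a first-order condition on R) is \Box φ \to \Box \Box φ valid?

Suppose □φ→□□φ is valid. Take Rxy, Ryz and set V(φ)={w : Rxw}. Then □φ at x, so □□φ at x, so □φ at y, so φ at z, i.e. Rxz.

Transitivity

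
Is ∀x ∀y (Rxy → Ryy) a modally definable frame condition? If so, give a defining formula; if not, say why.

Yes — defined by □(□p → p)

This is a Sahlqvist condition; the T□ axiom □(□p → p) defines it.
Suppose □(□p→p) is valid. Take Rxy and set V(p)={w : Ryw}. Then at y, □p holds; since □(□p→p) at x, □p→p at y, so p at y, i.e. Ryy.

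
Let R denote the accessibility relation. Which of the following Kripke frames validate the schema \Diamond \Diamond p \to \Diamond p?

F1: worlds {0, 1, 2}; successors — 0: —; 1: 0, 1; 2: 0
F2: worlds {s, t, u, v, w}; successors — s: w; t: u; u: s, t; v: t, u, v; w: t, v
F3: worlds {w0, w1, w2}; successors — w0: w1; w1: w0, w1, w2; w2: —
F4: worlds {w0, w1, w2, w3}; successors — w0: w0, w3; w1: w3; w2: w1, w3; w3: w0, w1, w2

F1

The schema corresponds to a generalized confluence (Geach) condition: \forall x \forall y (x R^2 y \to \exists w (y = w \wedge xRw)).
F1: holds.
F2: fails — sR²t but no w* with t=w* and sRw*.
F3: fails — w0R²w0 but no w with w0=w and w0Rw.
F4: fails — w0R²w1 but no w with w1=w and w0Rw.
Valid on: F1.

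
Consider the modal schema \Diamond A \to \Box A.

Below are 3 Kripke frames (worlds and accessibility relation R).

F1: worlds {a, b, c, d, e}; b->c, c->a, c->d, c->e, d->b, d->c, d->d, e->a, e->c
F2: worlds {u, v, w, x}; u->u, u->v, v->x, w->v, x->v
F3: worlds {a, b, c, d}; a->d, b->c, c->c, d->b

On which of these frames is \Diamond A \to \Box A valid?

F3

This is the axiom for partial functionality; its first-order frame correspondent is \forall x \forall y \forall z (Rxy \wedge Rxz \to y = z).
F1: fails — c sees both a and d.
F2: fails — u sees both u and v.
F3: condition met.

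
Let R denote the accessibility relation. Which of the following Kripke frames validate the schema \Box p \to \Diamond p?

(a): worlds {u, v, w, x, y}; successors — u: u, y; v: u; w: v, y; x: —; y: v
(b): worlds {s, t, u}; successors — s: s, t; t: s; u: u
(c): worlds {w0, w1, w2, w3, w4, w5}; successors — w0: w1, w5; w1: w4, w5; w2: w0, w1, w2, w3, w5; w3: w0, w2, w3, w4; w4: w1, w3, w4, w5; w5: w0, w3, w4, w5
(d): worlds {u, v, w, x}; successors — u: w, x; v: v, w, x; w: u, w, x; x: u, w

(b), (c), (d)

The schema corresponds to seriality: \forall x \exists y Rxy.
(a): fails — world x has no successor.
(b): holds.
(c): holds.
(d): holds.
Valid on: (b), (c), (d).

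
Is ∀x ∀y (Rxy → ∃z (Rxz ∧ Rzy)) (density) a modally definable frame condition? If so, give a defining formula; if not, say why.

Yes: it is density, defined by the C4 schema □□p → □p.
Suppose □□p→□p is valid. Take Rxy and set V(p)={w : xR²w}. Then □□p at x, so □p at x, so p at y, i.e. ∃z(Rxz∧Rzy).

Definable; □□p → □p defines it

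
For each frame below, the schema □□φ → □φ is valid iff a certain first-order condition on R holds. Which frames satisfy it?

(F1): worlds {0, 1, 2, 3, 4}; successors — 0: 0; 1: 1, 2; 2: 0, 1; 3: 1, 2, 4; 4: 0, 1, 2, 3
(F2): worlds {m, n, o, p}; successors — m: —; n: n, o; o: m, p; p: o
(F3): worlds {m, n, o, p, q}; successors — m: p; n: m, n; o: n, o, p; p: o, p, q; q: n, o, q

(F3)

Frame correspondent (Sahlqvist): ∀x ∀y (Rxy → ∃z (Rxz ∧ Rzy)) — i.e. density.
(F1): fails — R34 but no z with R3z and Rz4.
(F2): fails — Rom but no z with Roz and Rzm.
(F3): satisfies the condition.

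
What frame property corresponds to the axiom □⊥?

□⊥ is valid iff no world has any successor (otherwise □⊥ fails at any world with one).
Conversely, on a frame with emptiness of R the schema holds at every world under every valuation.
Frame condition: ∀x ∀y ¬Rxy.

Emptiness of R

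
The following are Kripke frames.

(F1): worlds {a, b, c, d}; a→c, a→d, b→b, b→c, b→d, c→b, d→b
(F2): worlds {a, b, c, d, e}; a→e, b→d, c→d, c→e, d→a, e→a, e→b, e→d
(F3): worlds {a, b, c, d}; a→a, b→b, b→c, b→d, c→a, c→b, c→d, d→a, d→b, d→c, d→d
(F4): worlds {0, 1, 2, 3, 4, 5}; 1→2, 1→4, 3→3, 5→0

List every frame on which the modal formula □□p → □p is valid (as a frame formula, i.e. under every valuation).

The schema corresponds to density: ∀x ∀y (Rxy → ∃z (Rxz ∧ Rzy)).
(F1): fails — Rac but no z with Raz and Rzc.
(F2): fails — Reb but no z with Rez and Rzb.
(F3): ✓.
(F4): fails — R12 but no z with R1z and Rz2.
Valid on: (F3).

(F3)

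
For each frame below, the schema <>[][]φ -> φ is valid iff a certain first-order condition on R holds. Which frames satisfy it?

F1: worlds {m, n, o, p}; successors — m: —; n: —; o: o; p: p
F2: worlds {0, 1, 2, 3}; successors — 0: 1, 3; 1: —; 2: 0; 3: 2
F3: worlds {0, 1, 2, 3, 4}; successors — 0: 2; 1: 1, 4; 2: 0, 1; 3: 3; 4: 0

This is the axiom for a generalized confluence (Geach) condition; its first-order frame correspondent is forall x forall y (xRy -> exists w (y R^2 w & x = w)).
F1: holds.
F2: fails — 0R1 but no w with 1R²w and 0=w.
F3: fails — 0R2 but no w with 2R²w and 0=w.

F1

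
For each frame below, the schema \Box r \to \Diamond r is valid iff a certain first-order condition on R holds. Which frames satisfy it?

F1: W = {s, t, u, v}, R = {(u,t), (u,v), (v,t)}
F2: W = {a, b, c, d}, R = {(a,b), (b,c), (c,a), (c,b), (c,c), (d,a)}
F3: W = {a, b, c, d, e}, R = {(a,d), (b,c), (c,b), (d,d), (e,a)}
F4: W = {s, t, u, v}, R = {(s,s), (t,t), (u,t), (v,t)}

F2, F3, F4

The schema corresponds to seriality: \forall x \exists y Rxy.
F1: fails — world s has no successor.
F2: condition met.
F3: condition met.
F4: condition met.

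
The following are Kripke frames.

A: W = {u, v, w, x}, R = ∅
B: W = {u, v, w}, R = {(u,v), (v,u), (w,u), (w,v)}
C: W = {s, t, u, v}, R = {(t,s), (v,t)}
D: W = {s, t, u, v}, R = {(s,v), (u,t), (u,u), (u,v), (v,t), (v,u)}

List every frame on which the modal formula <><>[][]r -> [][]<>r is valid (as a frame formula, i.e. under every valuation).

The schema corresponds to a generalized confluence (Geach) condition: forall x forall y forall z ((x R^2 y & x R^2 z) -> exists w (y R^2 w & zRw)).
A: ✓.
B: fails — uR²u, uR²u but no t with uR²t and uRt.
C: fails — vR²s, vR²s but no w with sR²w and sRw.
D: fails — sR²t, sR²t but no w with tR²w and tRw.

A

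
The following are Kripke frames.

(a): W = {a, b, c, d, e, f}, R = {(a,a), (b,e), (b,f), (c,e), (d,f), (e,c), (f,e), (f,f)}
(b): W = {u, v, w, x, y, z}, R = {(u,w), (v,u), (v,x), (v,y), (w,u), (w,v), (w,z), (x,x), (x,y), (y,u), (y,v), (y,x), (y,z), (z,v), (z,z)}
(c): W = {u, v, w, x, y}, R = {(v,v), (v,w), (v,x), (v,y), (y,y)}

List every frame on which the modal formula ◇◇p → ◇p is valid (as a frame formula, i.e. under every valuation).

(c)

This is the axiom for transitivity; its first-order frame correspondent is ∀x ∀y ∀z (Rxy ∧ Ryz → Rxz).
(a): fails — Rdf and Rfe but not Rde.
(b): fails — Ryx and Rxy but not Ryy.
(c): condition met.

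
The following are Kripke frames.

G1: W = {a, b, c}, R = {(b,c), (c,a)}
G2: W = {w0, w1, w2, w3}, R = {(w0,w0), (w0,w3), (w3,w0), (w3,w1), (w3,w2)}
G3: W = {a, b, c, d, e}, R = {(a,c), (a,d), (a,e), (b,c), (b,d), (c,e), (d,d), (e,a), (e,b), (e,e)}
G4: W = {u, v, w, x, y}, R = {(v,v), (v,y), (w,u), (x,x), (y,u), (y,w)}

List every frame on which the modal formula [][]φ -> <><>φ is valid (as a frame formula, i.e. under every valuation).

The schema corresponds to a generalized confluence (Geach) condition: forall x exists w (x R^2 w & x R^2 w).
G1: fails — at a but no w with aR²w and aR²w.
G2: fails — at w1 but no w with w1R²w and w1R²w.
G3: satisfies the condition.
G4: fails — at u but no t with uR²t and uR²t.
Valid on: G3.

G3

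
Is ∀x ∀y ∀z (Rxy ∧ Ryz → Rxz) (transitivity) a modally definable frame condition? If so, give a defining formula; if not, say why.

This is a Sahlqvist condition; the 4 axiom □r → □□r defines it.
Suppose □r→□□r is valid. Take Rxy, Ryz and set V(r)={w : Rxw}. Then □r at x, so □□r at x, so □r at y, so r at z, i.e. Rxz.

Definable; □r → □□r defines it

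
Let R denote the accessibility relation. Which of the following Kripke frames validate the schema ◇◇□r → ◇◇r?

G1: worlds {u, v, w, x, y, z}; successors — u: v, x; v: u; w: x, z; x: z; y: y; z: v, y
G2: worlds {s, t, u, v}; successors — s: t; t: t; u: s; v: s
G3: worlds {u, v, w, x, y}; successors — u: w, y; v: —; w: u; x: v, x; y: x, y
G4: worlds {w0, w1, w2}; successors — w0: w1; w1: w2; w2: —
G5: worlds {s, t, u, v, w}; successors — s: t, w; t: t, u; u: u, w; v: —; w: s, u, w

The schema corresponds to a generalized confluence (Geach) condition: ∀x ∀y (xR²y → ∃w (yRw ∧ xR²w)).
G1: fails — uR²u but no t with uRt and uR²t.
G2: ✓.
G3: fails — wR²w but no t with wRt and wR²t.
G4: fails — w0R²w2 but no w with w2Rw and w0R²w.
G5: ✓.
Valid on: G2, G5.

G2, G5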